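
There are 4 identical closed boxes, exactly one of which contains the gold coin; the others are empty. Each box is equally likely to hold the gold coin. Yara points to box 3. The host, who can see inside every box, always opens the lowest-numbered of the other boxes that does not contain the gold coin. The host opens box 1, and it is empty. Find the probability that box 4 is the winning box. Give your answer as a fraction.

Condition on the true location of the gold coin.
If it is in box 1 (prior 1/4): the host opened box 1, so this case is ruled out; weight (1/4)·0 = 0.
If it is in any of boxes 2, 3, and 4 (prior 1/4 each): box 1 is the lowest-numbered option available, probability 1; weight (1/4)·1 = 1/4 each.
The weights sum to 3/4.
So P(the gold coin in box 4 | the host opened box 1) = (1/4) / (3/4) = 1/3.

1/3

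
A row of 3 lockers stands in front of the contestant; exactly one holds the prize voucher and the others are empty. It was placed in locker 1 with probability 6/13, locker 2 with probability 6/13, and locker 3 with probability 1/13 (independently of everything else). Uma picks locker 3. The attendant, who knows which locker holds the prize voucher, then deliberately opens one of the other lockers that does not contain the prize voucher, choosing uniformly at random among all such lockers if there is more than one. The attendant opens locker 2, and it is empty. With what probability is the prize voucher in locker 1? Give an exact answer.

Condition on the true location of the prize voucher.
If it is in locker 1 (prior 6/13): the attendant has no choice, probability 1; weight (6/13)·1 = 6/13.
If it is in locker 2 (prior 6/13): the attendant opened locker 2, so this case is ruled out; weight (6/13)·0 = 0.
If it is in locker 3 (prior 1/13): the attendant has 2 equally likely choices, so probability 1/2; weight (1/13)·(1/2) = 1/26.
The weights sum to 1/2.
So P(the prize voucher in locker 1 | the attendant opened locker 2) = (6/13) / (1/2) = 12/13.

12/13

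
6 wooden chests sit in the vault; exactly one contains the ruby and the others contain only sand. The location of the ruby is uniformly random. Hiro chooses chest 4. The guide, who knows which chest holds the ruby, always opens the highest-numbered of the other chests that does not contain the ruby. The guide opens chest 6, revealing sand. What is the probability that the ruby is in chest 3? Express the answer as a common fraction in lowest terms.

Condition on the true location of the ruby.
If it is in any of chests 1, 2, 3, 4, and 5 (prior 1/6 each): chest 6 is the highest-numbered option available, probability 1; weight (1/6)·1 = 1/6 each.
If it is in chest 6 (prior 1/6): the guide opened chest 6, so this case is ruled out; weight (1/6)·0 = 0.
The weights sum to 5/6.
So P(the ruby in chest 3 | the guide opened chest 6) = (1/6) / (5/6) = 1/5.

1/5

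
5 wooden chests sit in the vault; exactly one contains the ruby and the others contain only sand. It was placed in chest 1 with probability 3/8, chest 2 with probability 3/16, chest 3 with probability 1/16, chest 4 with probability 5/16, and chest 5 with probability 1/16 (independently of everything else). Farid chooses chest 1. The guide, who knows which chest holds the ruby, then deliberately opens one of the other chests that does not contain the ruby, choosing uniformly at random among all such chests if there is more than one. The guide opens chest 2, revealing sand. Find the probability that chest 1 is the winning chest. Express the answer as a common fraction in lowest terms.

9/23

Apply Bayes' rule, conditioning on where the ruby actually is.
If it is in chest 1 (prior 3/8): the guide has 4 equally likely choices, so probability 1/4; weight (3/8)·(1/4) = 3/32.
If it is in chest 2 (prior 3/16): the guide opened chest 2, so this case is ruled out; weight (3/16)·0 = 0.
If it is in either of chests 3 and 5 (prior 1/16 each): the guide has 3 equally likely choices, so probability 1/3; weight (1/16)·(1/3) = 1/48 each.
If it is in chest 4 (prior 5/16): the guide has 3 equally likely choices, so probability 1/3; weight (5/16)·(1/3) = 5/48.
The weights sum to 23/96.
So P(the ruby in chest 1 | the guide opened chest 2) = (3/32) / (23/96) = 9/23.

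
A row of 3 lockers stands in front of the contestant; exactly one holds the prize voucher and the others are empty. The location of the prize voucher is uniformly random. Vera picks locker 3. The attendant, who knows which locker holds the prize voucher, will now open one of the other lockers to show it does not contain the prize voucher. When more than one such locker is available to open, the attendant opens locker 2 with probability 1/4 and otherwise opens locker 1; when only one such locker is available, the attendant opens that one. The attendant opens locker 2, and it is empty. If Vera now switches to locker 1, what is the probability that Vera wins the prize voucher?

Apply Bayes' rule, conditioning on where the prize voucher actually is.
If it is in locker 1 (prior 1/3): only locker 2 is available, probability 1; weight (1/3)·1 = 1/3.
If it is in locker 2 (prior 1/3): the attendant opened locker 2, so this case is ruled out; weight (1/3)·0 = 0.
If it is in locker 3 (prior 1/3): locker 2 is available, opened with probability 1/4; weight (1/3)·(1/4) = 1/12.
The weights sum to 5/12.
So P(the prize voucher in locker 1 | the attendant opened locker 2) = (1/3) / (5/12) = 4/5.

4/5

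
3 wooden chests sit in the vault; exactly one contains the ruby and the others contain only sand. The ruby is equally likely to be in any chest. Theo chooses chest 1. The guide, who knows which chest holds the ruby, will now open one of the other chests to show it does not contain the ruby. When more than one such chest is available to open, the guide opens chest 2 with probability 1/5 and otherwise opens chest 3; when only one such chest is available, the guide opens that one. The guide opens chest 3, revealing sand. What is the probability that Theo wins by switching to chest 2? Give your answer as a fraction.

5/9

Consider each possible location of the ruby in turn.
If it is in chest 1 (prior 1/3): chest 2 is available but not opened, probability 4/5; weight (1/3)·(4/5) = 4/15.
If it is in chest 2 (prior 1/3): only chest 3 is available, probability 1; weight (1/3)·1 = 1/3.
If it is in chest 3 (prior 1/3): the guide opened chest 3, so this case is ruled out; weight (1/3)·0 = 0.
The weights sum to 3/5.
So P(the ruby in chest 2 | the guide opened chest 3) = (1/3) / (3/5) = 5/9.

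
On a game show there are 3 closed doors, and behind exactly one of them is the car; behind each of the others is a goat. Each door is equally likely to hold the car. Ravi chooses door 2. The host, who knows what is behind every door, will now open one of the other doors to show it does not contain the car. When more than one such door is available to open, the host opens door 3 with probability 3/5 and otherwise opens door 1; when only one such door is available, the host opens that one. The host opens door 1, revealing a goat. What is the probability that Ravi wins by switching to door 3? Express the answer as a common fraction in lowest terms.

Consider each possible location of the car in turn.
If it is behind door 1 (prior 1/3): the host opened door 1, so this case is ruled out; weight (1/3)·0 = 0.
If it is behind door 2 (prior 1/3): door 3 is available but not opened, probability 2/5; weight (1/3)·(2/5) = 2/15.
If it is behind door 3 (prior 1/3): only door 1 is available, probability 1; weight (1/3)·1 = 1/3.
The weights sum to 7/15.
So P(the car behind door 3 | the host opened door 1) = (1/3) / (7/15) = 5/7.

5/7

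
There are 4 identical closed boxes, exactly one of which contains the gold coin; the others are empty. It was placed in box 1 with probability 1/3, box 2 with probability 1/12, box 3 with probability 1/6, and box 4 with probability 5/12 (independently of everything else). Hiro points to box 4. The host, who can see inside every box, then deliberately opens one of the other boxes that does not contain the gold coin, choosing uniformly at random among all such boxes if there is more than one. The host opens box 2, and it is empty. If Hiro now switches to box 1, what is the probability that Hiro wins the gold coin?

3/7

Consider each possible location of the gold coin in turn.
If it is in box 1 (prior 1/3): the host has 2 equally likely choices, so probability 1/2; weight (1/3)·(1/2) = 1/6.
If it is in box 2 (prior 1/12): the host opened box 2, so this case is ruled out; weight (1/12)·0 = 0.
If it is in box 3 (prior 1/6): the host has 2 equally likely choices, so probability 1/2; weight (1/6)·(1/2) = 1/12.
If it is in box 4 (prior 5/12): the host has 3 equally likely choices, so probability 1/3; weight (5/12)·(1/3) = 5/36.
The weights sum to 7/18.
So P(the gold coin in box 1 | the host opened box 2) = (1/6) / (7/18) = 3/7.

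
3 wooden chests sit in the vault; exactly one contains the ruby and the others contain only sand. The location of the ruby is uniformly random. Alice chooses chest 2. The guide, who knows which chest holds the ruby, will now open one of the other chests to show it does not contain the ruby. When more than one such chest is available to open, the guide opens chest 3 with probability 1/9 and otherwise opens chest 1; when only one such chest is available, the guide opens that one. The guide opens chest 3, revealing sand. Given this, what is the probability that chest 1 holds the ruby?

Apply Bayes' rule, conditioning on where the ruby actually is.
If it is in chest 1 (prior 1/3): only chest 3 is available, probability 1; weight (1/3)·1 = 1/3.
If it is in chest 2 (prior 1/3): chest 3 is available, opened with probability 1/9; weight (1/3)·(1/9) = 1/27.
If it is in chest 3 (prior 1/3): the guide opened chest 3, so this case is ruled out; weight (1/3)·0 = 0.
The weights sum to 10/27.
So P(the ruby in chest 1 | the guide opened chest 3) = (1/3) / (10/27) = 9/10.

9/10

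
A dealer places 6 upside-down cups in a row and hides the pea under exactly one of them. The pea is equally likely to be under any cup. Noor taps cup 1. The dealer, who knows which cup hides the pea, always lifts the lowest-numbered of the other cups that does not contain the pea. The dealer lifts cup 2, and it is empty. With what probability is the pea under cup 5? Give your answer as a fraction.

1/5

Condition on the true location of the pea.
If it is under any of cups 1, 3, 4, 5, and 6 (prior 1/6 each): cup 2 is the lowest-numbered option available, probability 1; weight (1/6)·1 = 1/6 each.
If it is under cup 2 (prior 1/6): the dealer opened cup 2, so this case is ruled out; weight (1/6)·0 = 0.
The weights sum to 5/6.
So P(the pea under cup 5 | the dealer opened cup 2) = (1/6) / (5/6) = 1/5.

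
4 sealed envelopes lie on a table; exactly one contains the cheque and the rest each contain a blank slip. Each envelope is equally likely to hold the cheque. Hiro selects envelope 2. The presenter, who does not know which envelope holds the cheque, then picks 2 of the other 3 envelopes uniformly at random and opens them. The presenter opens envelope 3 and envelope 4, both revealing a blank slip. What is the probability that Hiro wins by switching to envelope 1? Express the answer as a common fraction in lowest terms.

1/2

Because the presenter chose which envelopes to open without knowing where the cheque is, the choice is independent of the prize location. Learning that none of the 2 opened envelopes holds the cheque simply rules out those 2 locations and leaves the remaining 2 envelopes still equally likely by symmetry.
So P(the cheque in envelope 1) = 1/2.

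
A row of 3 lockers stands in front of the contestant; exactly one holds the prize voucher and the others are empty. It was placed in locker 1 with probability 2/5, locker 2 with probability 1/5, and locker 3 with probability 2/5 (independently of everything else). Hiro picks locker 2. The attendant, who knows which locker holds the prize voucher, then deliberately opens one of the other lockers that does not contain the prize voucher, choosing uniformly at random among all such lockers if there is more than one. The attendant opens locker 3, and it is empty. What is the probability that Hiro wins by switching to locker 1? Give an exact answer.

Consider each possible location of the prize voucher in turn.
If it is in locker 1 (prior 2/5): the attendant has no choice, probability 1; weight (2/5)·1 = 2/5.
If it is in locker 2 (prior 1/5): the attendant has 2 equally likely choices, so probability 1/2; weight (1/5)·(1/2) = 1/10.
If it is in locker 3 (prior 2/5): the attendant opened locker 3, so this case is ruled out; weight (2/5)·0 = 0.
The weights sum to 1/2.
So P(the prize voucher in locker 1 | the attendant opened locker 3) = (2/5) / (1/2) = 4/5.

4/5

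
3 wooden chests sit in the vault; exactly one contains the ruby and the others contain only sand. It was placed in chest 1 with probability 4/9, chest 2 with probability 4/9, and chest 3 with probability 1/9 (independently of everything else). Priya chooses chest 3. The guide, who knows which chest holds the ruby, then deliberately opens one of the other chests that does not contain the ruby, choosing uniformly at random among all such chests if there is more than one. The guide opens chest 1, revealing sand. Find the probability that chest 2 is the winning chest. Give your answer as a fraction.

Apply Bayes' rule, conditioning on where the ruby actually is.
If it is in chest 1 (prior 4/9): the guide opened chest 1, so this case is ruled out; weight (4/9)·0 = 0.
If it is in chest 2 (prior 4/9): the guide has no choice, probability 1; weight (4/9)·1 = 4/9.
If it is in chest 3 (prior 1/9): the guide has 2 equally likely choices, so probability 1/2; weight (1/9)·(1/2) = 1/18.
The weights sum to 1/2.
So P(the ruby in chest 2 | the guide opened chest 1) = (4/9) / (1/2) = 8/9.

8/9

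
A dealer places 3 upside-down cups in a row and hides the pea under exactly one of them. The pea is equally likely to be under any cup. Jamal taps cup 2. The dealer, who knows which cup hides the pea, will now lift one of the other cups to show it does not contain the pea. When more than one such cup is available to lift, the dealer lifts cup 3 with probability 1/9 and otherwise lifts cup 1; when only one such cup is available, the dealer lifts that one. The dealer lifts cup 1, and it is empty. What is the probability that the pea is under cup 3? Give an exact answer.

Condition on the true location of the pea.
If it is under cup 1 (prior 1/3): the dealer opened cup 1, so this case is ruled out; weight (1/3)·0 = 0.
If it is under cup 2 (prior 1/3): cup 3 is available but not opened, probability 8/9; weight (1/3)·(8/9) = 8/27.
If it is under cup 3 (prior 1/3): only cup 1 is available, probability 1; weight (1/3)·1 = 1/3.
The weights sum to 17/27.
So P(the pea under cup 3 | the dealer opened cup 1) = (1/3) / (17/27) = 9/17.

9/17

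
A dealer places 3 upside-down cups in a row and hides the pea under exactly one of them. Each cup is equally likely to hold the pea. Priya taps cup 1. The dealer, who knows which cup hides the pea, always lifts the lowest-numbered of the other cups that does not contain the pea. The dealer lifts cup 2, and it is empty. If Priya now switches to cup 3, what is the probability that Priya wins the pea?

Consider each possible location of the pea in turn.
If it is under either of cups 1 and 3 (prior 1/3 each): cup 2 is the lowest-numbered option available, probability 1; weight (1/3)·1 = 1/3 each.
If it is under cup 2 (prior 1/3): the dealer opened cup 2, so this case is ruled out; weight (1/3)·0 = 0.
The weights sum to 2/3.
So P(the pea under cup 3 | the dealer opened cup 2) = (1/3) / (2/3) = 1/2.

1/2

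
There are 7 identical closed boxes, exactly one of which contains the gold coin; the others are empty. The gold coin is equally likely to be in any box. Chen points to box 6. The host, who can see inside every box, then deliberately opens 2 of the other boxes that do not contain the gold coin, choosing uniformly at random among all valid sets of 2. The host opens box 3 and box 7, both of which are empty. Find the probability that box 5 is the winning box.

3/14

Consider each possible location of the gold coin in turn.
If it is in any of boxes 1, 2, 4, and 5 (prior 1/7 each): the host has 10 equally likely choices, so probability 1/10; weight (1/7)·(1/10) = 1/70 each.
If it is in either of boxes 3 and 7 (prior 1/7 each): that box was opened and seen not to hold the prize — ruled out; weight (1/7)·0 = 0 each.
If it is in box 6 (prior 1/7): the host has 15 equally likely choices, so probability 1/15; weight (1/7)·(1/15) = 1/105.
The weights sum to 1/15.
So P(the gold coin in box 5 | the host opened box 3 and box 7) = (1/70) / (1/15) = 3/14.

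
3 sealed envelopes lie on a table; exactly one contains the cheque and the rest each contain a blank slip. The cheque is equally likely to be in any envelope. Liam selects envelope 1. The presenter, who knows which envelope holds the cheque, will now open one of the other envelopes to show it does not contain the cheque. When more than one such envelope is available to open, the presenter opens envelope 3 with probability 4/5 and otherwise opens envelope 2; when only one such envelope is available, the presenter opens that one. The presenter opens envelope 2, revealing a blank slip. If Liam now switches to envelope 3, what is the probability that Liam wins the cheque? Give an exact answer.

5/6

Consider each possible location of the cheque in turn.
If it is in envelope 1 (prior 1/3): envelope 3 is available but not opened, probability 1/5; weight (1/3)·(1/5) = 1/15.
If it is in envelope 2 (prior 1/3): the presenter opened envelope 2, so this case is ruled out; weight (1/3)·0 = 0.
If it is in envelope 3 (prior 1/3): only envelope 2 is available, probability 1; weight (1/3)·1 = 1/3.
The weights sum to 2/5.
So P(the cheque in envelope 3 | the presenter opened envelope 2) = (1/3) / (2/5) = 5/6.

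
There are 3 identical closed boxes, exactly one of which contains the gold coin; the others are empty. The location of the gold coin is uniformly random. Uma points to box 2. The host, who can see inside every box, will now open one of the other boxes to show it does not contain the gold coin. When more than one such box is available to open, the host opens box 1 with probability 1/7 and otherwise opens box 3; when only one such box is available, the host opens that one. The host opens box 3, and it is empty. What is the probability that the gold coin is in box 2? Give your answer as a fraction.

6/13

Consider each possible location of the gold coin in turn.
If it is in box 1 (prior 1/3): only box 3 is available, probability 1; weight (1/3)·1 = 1/3.
If it is in box 2 (prior 1/3): box 1 is available but not opened, probability 6/7; weight (1/3)·(6/7) = 2/7.
If it is in box 3 (prior 1/3): the host opened box 3, so this case is ruled out; weight (1/3)·0 = 0.
The weights sum to 13/21.
So P(the gold coin in box 2 | the host opened box 3) = (2/7) / (13/21) = 6/13.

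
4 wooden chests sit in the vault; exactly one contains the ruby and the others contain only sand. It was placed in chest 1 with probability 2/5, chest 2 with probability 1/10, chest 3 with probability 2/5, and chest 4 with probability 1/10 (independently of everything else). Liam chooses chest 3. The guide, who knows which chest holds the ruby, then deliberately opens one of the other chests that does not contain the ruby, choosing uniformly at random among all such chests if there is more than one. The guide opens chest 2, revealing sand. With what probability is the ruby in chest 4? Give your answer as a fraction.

3/23

Consider each possible location of the ruby in turn.
If it is in chest 1 (prior 2/5): the guide has 2 equally likely choices, so probability 1/2; weight (2/5)·(1/2) = 1/5.
If it is in chest 2 (prior 1/10): the guide opened chest 2, so this case is ruled out; weight (1/10)·0 = 0.
If it is in chest 3 (prior 2/5): the guide has 3 equally likely choices, so probability 1/3; weight (2/5)·(1/3) = 2/15.
If it is in chest 4 (prior 1/10): the guide has 2 equally likely choices, so probability 1/2; weight (1/10)·(1/2) = 1/20.
The weights sum to 23/60.
So P(the ruby in chest 4 | the guide opened chest 2) = (1/20) / (23/60) = 3/23.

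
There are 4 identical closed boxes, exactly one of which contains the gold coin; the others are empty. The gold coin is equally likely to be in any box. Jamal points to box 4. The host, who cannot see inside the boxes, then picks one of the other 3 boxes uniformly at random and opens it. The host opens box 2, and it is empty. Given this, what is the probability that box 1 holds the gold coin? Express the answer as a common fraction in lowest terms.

Because the host chose which box to open without knowing where the gold coin is, the choice is independent of the prize location. Learning that box 2 does not hold the gold coin simply rules out that one location and leaves the remaining 3 boxes still equally likely by symmetry.
So P(the gold coin in box 1) = 1/3.

1/3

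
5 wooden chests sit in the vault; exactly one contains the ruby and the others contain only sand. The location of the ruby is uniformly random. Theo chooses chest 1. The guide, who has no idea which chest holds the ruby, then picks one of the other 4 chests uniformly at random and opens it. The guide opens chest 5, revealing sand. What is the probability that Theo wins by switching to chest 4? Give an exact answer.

1/4

Because the guide chose which chest to open without knowing where the ruby is, the choice is independent of the prize location. Learning that chest 5 does not hold the ruby simply rules out that one location and leaves the remaining 4 chests still equally likely by symmetry.
So P(the ruby in chest 4) = 1/4.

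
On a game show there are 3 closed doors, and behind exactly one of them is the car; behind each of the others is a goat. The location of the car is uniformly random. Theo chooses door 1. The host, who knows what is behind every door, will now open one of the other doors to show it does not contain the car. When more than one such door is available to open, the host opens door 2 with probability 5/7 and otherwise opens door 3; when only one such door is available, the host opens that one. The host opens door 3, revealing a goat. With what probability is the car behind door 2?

Consider each possible location of the car in turn.
If it is behind door 1 (prior 1/3): door 2 is available but not opened, probability 2/7; weight (1/3)·(2/7) = 2/21.
If it is behind door 2 (prior 1/3): only door 3 is available, probability 1; weight (1/3)·1 = 1/3.
If it is behind door 3 (prior 1/3): the host opened door 3, so this case is ruled out; weight (1/3)·0 = 0.
The weights sum to 3/7.
So P(the car behind door 2 | the host opened door 3) = (1/3) / (3/7) = 7/9.

7/9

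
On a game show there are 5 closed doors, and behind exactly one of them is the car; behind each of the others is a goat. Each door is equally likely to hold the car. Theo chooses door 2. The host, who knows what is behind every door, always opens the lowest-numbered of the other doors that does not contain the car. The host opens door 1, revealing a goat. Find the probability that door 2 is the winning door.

Consider each possible location of the car in turn.
If it is behind door 1 (prior 1/5): the host opened door 1, so this case is ruled out; weight (1/5)·0 = 0.
If it is behind any of doors 2, 3, 4, and 5 (prior 1/5 each): door 1 is the lowest-numbered option available, probability 1; weight (1/5)·1 = 1/5 each.
The weights sum to 4/5.
So P(the car behind door 2 | the host opened door 1) = (1/5) / (4/5) = 1/4.

1/4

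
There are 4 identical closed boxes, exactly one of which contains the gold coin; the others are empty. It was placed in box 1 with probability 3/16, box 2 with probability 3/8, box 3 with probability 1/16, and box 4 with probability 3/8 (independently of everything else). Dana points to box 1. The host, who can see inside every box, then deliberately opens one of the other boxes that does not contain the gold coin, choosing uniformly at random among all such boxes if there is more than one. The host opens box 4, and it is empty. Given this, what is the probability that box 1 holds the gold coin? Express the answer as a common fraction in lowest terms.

2/9

Consider each possible location of the gold coin in turn.
If it is in box 1 (prior 3/16): the host has 3 equally likely choices, so probability 1/3; weight (3/16)·(1/3) = 1/16.
If it is in box 2 (prior 3/8): the host has 2 equally likely choices, so probability 1/2; weight (3/8)·(1/2) = 3/16.
If it is in box 3 (prior 1/16): the host has 2 equally likely choices, so probability 1/2; weight (1/16)·(1/2) = 1/32.
If it is in box 4 (prior 3/8): the host opened box 4, so this case is ruled out; weight (3/8)·0 = 0.
The weights sum to 9/32.
So P(the gold coin in box 1 | the host opened box 4) = (1/16) / (9/32) = 2/9.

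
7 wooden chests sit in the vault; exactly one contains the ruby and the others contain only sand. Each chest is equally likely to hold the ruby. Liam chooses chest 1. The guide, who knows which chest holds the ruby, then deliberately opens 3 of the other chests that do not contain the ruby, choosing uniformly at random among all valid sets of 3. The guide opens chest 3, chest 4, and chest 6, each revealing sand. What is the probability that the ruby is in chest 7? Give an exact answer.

Apply Bayes' rule, conditioning on where the ruby actually is.
If it is in chest 1 (prior 1/7): the guide has 20 equally likely choices, so probability 1/20; weight (1/7)·(1/20) = 1/140.
If it is in any of chests 2, 5, and 7 (prior 1/7 each): the guide has 10 equally likely choices, so probability 1/10; weight (1/7)·(1/10) = 1/70 each.
If it is in any of chests 3, 4, and 6 (prior 1/7 each): that chest was opened and seen not to hold the prize — ruled out; weight (1/7)·0 = 0 each.
The weights sum to 1/20.
So P(the ruby in chest 7 | the guide opened chest 3, chest 4, and chest 6) = (1/70) / (1/20) = 2/7.

2/7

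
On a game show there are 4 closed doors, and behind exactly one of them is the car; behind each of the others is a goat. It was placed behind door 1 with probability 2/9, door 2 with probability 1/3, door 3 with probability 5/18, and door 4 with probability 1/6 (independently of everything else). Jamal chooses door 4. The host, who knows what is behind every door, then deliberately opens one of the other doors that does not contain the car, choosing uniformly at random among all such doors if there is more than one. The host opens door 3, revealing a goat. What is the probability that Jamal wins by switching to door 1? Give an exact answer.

Consider each possible location of the car in turn.
If it is behind door 1 (prior 2/9): the host has 2 equally likely choices, so probability 1/2; weight (2/9)·(1/2) = 1/9.
If it is behind door 2 (prior 1/3): the host has 2 equally likely choices, so probability 1/2; weight (1/3)·(1/2) = 1/6.
If it is behind door 3 (prior 5/18): the host opened door 3, so this case is ruled out; weight (5/18)·0 = 0.
If it is behind door 4 (prior 1/6): the host has 3 equally likely choices, so probability 1/3; weight (1/6)·(1/3) = 1/18.
The weights sum to 1/3.
So P(the car behind door 1 | the host opened door 3) = (1/9) / (1/3) = 1/3.

1/3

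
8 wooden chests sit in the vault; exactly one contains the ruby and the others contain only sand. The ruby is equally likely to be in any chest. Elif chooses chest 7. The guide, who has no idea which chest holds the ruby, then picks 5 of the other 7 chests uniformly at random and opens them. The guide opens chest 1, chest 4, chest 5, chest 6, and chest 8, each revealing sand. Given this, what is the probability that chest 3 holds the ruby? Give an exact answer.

1/3

Because the guide chose which chests to open without knowing where the ruby is, the choice is independent of the prize location. Learning that none of the 5 opened chests holds the ruby simply rules out those 5 locations and leaves the remaining 3 chests still equally likely by symmetry.
So P(the ruby in chest 3) = 1/3.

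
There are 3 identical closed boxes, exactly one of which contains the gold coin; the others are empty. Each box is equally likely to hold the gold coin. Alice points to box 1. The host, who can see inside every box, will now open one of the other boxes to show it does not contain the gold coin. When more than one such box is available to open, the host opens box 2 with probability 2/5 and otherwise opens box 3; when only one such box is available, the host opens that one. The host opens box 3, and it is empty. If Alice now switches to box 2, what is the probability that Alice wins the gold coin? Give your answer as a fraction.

Apply Bayes' rule, conditioning on where the gold coin actually is.
If it is in box 1 (prior 1/3): box 2 is available but not opened, probability 3/5; weight (1/3)·(3/5) = 1/5.
If it is in box 2 (prior 1/3): only box 3 is available, probability 1; weight (1/3)·1 = 1/3.
If it is in box 3 (prior 1/3): the host opened box 3, so this case is ruled out; weight (1/3)·0 = 0.
The weights sum to 8/15.
So P(the gold coin in box 2 | the host opened box 3) = (1/3) / (8/15) = 5/8.

5/8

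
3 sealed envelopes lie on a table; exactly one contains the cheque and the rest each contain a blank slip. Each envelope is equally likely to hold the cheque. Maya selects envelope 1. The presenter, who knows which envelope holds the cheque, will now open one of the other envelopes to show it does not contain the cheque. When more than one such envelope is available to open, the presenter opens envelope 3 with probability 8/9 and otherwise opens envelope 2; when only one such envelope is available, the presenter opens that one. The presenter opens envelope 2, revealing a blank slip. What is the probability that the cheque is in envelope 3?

Condition on the true location of the cheque.
If it is in envelope 1 (prior 1/3): envelope 3 is available but not opened, probability 1/9; weight (1/3)·(1/9) = 1/27.
If it is in envelope 2 (prior 1/3): the presenter opened envelope 2, so this case is ruled out; weight (1/3)·0 = 0.
If it is in envelope 3 (prior 1/3): only envelope 2 is available, probability 1; weight (1/3)·1 = 1/3.
The weights sum to 10/27.
So P(the cheque in envelope 3 | the presenter opened envelope 2) = (1/3) / (10/27) = 9/10.

9/10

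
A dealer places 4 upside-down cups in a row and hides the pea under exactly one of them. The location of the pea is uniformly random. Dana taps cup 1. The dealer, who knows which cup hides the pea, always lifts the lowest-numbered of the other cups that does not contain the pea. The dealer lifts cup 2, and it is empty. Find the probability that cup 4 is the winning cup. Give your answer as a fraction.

Apply Bayes' rule, conditioning on where the pea actually is.
If it is under any of cups 1, 3, and 4 (prior 1/4 each): cup 2 is the lowest-numbered option available, probability 1; weight (1/4)·1 = 1/4 each.
If it is under cup 2 (prior 1/4): the dealer opened cup 2, so this case is ruled out; weight (1/4)·0 = 0.
The weights sum to 3/4.
So P(the pea under cup 4 | the dealer opened cup 2) = (1/4) / (3/4) = 1/3.

1/3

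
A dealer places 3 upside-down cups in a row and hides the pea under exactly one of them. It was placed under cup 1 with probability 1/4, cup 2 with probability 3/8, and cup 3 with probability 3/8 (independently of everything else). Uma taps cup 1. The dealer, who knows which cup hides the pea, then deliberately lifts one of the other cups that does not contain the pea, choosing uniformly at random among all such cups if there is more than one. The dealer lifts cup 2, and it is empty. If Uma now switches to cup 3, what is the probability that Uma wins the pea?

3/4

Condition on the true location of the pea.
If it is under cup 1 (prior 1/4): the dealer has 2 equally likely choices, so probability 1/2; weight (1/4)·(1/2) = 1/8.
If it is under cup 2 (prior 3/8): the dealer opened cup 2, so this case is ruled out; weight (3/8)·0 = 0.
If it is under cup 3 (prior 3/8): the dealer has no choice, probability 1; weight (3/8)·1 = 3/8.
The weights sum to 1/2.
So P(the pea under cup 3 | the dealer opened cup 2) = (3/8) / (1/2) = 3/4.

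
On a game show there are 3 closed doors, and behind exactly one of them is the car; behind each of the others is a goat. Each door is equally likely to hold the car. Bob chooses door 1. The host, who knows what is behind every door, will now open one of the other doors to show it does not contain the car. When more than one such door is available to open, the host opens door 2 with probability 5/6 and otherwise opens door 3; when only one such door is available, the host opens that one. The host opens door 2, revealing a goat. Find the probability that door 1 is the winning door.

Condition on the true location of the car.
If it is behind door 1 (prior 1/3): door 2 is available, opened with probability 5/6; weight (1/3)·(5/6) = 5/18.
If it is behind door 2 (prior 1/3): the host opened door 2, so this case is ruled out; weight (1/3)·0 = 0.
If it is behind door 3 (prior 1/3): only door 2 is available, probability 1; weight (1/3)·1 = 1/3.
The weights sum to 11/18.
So P(the car behind door 1 | the host opened door 2) = (5/18) / (11/18) = 5/11.

5/11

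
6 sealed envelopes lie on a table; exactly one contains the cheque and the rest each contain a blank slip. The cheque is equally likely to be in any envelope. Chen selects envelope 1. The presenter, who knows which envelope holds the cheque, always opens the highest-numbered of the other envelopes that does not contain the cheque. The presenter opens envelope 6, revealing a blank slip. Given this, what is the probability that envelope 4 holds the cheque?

1/5

Apply Bayes' rule, conditioning on where the cheque actually is.
If it is in any of envelopes 1, 2, 3, 4, and 5 (prior 1/6 each): envelope 6 is the highest-numbered option available, probability 1; weight (1/6)·1 = 1/6 each.
If it is in envelope 6 (prior 1/6): the presenter opened envelope 6, so this case is ruled out; weight (1/6)·0 = 0.
The weights sum to 5/6.
So P(the cheque in envelope 4 | the presenter opened envelope 6) = (1/6) / (5/6) = 1/5.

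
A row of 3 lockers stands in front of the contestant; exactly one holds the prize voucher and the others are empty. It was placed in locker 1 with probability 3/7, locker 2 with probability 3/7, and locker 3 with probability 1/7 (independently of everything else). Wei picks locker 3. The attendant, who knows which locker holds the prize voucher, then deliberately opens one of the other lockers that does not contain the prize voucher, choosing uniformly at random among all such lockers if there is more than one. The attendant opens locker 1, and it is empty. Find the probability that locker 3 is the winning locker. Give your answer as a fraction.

1/7

Apply Bayes' rule, conditioning on where the prize voucher actually is.
If it is in locker 1 (prior 3/7): the attendant opened locker 1, so this case is ruled out; weight (3/7)·0 = 0.
If it is in locker 2 (prior 3/7): the attendant has no choice, probability 1; weight (3/7)·1 = 3/7.
If it is in locker 3 (prior 1/7): the attendant has 2 equally likely choices, so probability 1/2; weight (1/7)·(1/2) = 1/14.
The weights sum to 1/2.
So P(the prize voucher in locker 3 | the attendant opened locker 1) = (1/14) / (1/2) = 1/7.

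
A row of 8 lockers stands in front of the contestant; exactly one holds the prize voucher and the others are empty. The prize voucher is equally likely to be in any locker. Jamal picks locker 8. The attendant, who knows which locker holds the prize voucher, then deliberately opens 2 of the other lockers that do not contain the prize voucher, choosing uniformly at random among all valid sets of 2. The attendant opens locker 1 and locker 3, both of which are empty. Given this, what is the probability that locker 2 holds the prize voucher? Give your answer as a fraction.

7/40

Condition on the true location of the prize voucher.
If it is in either of lockers 1 and 3 (prior 1/8 each): that locker was opened and seen not to hold the prize — ruled out; weight (1/8)·0 = 0 each.
If it is in any of lockers 2, 4, 5, 6, and 7 (prior 1/8 each): the attendant has 15 equally likely choices, so probability 1/15; weight (1/8)·(1/15) = 1/120 each.
If it is in locker 8 (prior 1/8): the attendant has 21 equally likely choices, so probability 1/21; weight (1/8)·(1/21) = 1/168.
The weights sum to 1/21.
So P(the prize voucher in locker 2 | the attendant opened locker 1 and locker 3) = (1/120) / (1/21) = 7/40.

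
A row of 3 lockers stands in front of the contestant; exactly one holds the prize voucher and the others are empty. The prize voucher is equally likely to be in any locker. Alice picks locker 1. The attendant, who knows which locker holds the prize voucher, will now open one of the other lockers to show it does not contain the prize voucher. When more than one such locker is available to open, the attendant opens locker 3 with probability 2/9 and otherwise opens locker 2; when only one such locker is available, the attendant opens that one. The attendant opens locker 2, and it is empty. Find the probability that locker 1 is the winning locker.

7/16

Condition on the true location of the prize voucher.
If it is in locker 1 (prior 1/3): locker 3 is available but not opened, probability 7/9; weight (1/3)·(7/9) = 7/27.
If it is in locker 2 (prior 1/3): the attendant opened locker 2, so this case is ruled out; weight (1/3)·0 = 0.
If it is in locker 3 (prior 1/3): only locker 2 is available, probability 1; weight (1/3)·1 = 1/3.
The weights sum to 16/27.
So P(the prize voucher in locker 1 | the attendant opened locker 2) = (7/27) / (16/27) = 7/16.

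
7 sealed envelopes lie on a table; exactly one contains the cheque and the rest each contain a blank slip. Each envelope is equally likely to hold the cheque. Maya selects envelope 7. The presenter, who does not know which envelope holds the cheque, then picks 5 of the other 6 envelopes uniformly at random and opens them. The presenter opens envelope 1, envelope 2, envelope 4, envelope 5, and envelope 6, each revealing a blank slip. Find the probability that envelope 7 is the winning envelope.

1/2

Apply Bayes' rule, conditioning on where the cheque actually is.
If it is in any of envelopes 1, 2, 4, 5, and 6 (prior 1/7 each): that envelope was opened and seen not to hold the prize — ruled out; weight (1/7)·0 = 0 each.
If it is in either of envelopes 3 and 7 (prior 1/7 each): the presenter picks exactly this set with probability 1/6 regardless, and none is the prize; weight (1/7)·(1/6) = 1/42 each.
The weights sum to 1/21.
So P(the cheque in envelope 7 | the presenter opened envelope 1, envelope 2, envelope 4, envelope 5, and envelope 6) = (1/42) / (1/21) = 1/2.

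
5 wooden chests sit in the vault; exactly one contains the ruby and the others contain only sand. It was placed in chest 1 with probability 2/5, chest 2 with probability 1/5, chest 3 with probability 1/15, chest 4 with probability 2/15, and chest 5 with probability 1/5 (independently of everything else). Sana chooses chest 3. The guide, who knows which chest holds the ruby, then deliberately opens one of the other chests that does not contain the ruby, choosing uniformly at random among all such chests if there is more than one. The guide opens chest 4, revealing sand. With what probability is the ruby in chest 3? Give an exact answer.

1/17

Apply Bayes' rule, conditioning on where the ruby actually is.
If it is in chest 1 (prior 2/5): the guide has 3 equally likely choices, so probability 1/3; weight (2/5)·(1/3) = 2/15.
If it is in either of chests 2 and 5 (prior 1/5 each): the guide has 3 equally likely choices, so probability 1/3; weight (1/5)·(1/3) = 1/15 each.
If it is in chest 3 (prior 1/15): the guide has 4 equally likely choices, so probability 1/4; weight (1/15)·(1/4) = 1/60.
If it is in chest 4 (prior 2/15): the guide opened chest 4, so this case is ruled out; weight (2/15)·0 = 0.
The weights sum to 17/60.
So P(the ruby in chest 3 | the guide opened chest 4) = (1/60) / (17/60) = 1/17.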